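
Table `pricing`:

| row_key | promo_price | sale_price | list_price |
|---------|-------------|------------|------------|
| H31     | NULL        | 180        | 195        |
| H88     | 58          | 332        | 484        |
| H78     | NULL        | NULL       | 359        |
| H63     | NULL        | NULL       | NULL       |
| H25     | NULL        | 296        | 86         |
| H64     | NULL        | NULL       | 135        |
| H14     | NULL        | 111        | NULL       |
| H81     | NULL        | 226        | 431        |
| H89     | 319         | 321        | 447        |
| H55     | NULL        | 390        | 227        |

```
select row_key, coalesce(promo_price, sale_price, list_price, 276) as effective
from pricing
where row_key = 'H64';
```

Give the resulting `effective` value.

row_key = H64: promo_price=NULL, sale_price=NULL, list_price=135.
promo_price=NULL, sale_price=NULL, list_price=135 → 135

135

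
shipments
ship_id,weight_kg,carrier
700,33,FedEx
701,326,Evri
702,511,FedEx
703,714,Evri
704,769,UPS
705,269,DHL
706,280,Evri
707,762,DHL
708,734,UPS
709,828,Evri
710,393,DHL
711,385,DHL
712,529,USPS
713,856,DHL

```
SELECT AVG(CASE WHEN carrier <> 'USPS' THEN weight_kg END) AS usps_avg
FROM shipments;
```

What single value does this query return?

527.6923076923

ship_id=700: ✓ → 33
ship_id=701: ✓ → 326
ship_id=702: ✓ → 511
ship_id=703: ✓ → 714
ship_id=704: ✓ → 769
ship_id=705: ✓ → 269
ship_id=706: ✓ → 280
ship_id=707: ✓ → 762
ship_id=708: ✓ → 734
ship_id=709: ✓ → 828
ship_id=710: ✓ → 393
ship_id=711: ✓ → 385
ship_id=712: ✗
ship_id=713: ✓ → 856
usps_avg = (33 + 326 + 511 + 714 + 769 + 269 + 280 + 762 + 734 + 828 + 393 + 385 + 856) / 13 = 527.6923076923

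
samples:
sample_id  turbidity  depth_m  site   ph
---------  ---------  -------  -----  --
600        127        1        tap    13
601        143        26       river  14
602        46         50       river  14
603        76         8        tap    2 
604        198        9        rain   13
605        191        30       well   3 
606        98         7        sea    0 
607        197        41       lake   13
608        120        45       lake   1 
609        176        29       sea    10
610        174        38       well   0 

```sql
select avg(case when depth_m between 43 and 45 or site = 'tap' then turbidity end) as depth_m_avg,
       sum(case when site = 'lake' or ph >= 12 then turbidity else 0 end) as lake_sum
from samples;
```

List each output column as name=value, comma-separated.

[depth_m_avg: depth_m between 43 and 45 or site = 'tap']
sample_id=600: ✓ → 127
sample_id=601: ✗
sample_id=602: ✗
sample_id=603: ✓ → 76
sample_id=604: ✗
sample_id=605: ✗
sample_id=606: ✗
sample_id=607: ✗
sample_id=608: ✓ → 120
sample_id=609: ✗
sample_id=610: ✗
depth_m_avg = (127 + 76 + 120) / 3 = 107.6666666667
—
[lake_sum: site = 'lake' or ph >= 12]
sample_id=600: ✓ → 127
sample_id=601: ✓ → 143
sample_id=602: ✓ → 46
sample_id=603: ✗
sample_id=604: ✓ → 198
sample_id=605: ✗
sample_id=606: ✗
sample_id=607: ✓ → 197
sample_id=608: ✓ → 120
sample_id=609: ✗
sample_id=610: ✗
lake_sum = 127 + 143 + 46 + 198 + 197 + 120 = 831

depth_m_avg=107.6666666667, lake_sum=831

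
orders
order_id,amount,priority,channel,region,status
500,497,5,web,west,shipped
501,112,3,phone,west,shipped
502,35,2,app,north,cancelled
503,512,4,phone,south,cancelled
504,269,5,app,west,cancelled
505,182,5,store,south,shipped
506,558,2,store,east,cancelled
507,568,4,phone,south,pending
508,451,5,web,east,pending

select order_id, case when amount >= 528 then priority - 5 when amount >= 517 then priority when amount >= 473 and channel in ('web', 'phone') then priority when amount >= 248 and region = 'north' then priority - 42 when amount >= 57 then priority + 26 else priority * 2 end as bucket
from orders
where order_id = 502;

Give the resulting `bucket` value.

4

order_id = 502: amount=35, priority=2, channel=app, region=north, status=cancelled.
amount >= 528 → false
amount >= 517 → false
amount >= 473 and channel in ('web', 'phone') → false
amount >= 248 and region = 'north' → false
amount >= 57 → false
No prior WHEN matched → ELSE → 4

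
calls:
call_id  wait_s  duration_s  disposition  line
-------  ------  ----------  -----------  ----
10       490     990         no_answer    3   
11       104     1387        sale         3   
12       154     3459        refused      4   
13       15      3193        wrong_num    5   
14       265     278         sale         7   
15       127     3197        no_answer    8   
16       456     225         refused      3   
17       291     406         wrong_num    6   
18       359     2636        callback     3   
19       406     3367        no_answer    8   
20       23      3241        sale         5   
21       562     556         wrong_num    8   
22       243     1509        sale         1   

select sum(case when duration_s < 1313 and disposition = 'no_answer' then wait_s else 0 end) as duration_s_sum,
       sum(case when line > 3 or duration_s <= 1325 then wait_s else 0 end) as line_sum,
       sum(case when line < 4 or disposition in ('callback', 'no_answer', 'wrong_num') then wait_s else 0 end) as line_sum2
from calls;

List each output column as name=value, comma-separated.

duration_s_sum=490, line_sum=2789, line_sum2=3053

[duration_s_sum: duration_s < 1313 and disposition = 'no_answer']
call_id=10: ✓ → 490
call_id=11: ✗
call_id=12: ✗
call_id=13: ✗
call_id=14: ✗
call_id=15: ✗
call_id=16: ✗
call_id=17: ✗
call_id=18: ✗
call_id=19: ✗
call_id=20: ✗
call_id=21: ✗
call_id=22: ✗
duration_s_sum = 490
—
[line_sum: line > 3 or duration_s <= 1325]
call_id=10: ✓ → 490
call_id=11: ✗
call_id=12: ✓ → 154
call_id=13: ✓ → 15
call_id=14: ✓ → 265
call_id=15: ✓ → 127
call_id=16: ✓ → 456
call_id=17: ✓ → 291
call_id=18: ✗
call_id=19: ✓ → 406
call_id=20: ✓ → 23
call_id=21: ✓ → 562
call_id=22: ✗
line_sum = 490 + 154 + 15 + 265 + 127 + 456 + 291 + 406 + 23 + 562 = 2789
—
[line_sum2: line < 4 or disposition in ('callback', 'no_answer', 'wrong_num')]
call_id=10: ✓ → 490
call_id=11: ✓ → 104
call_id=12: ✗
call_id=13: ✓ → 15
call_id=14: ✗
call_id=15: ✓ → 127
call_id=16: ✓ → 456
call_id=17: ✓ → 291
call_id=18: ✓ → 359
call_id=19: ✓ → 406
call_id=20: ✗
call_id=21: ✓ → 562
call_id=22: ✓ → 243
line_sum2 = 490 + 104 + 15 + 127 + 456 + 291 + 359 + 406 + 562 + 243 = 3053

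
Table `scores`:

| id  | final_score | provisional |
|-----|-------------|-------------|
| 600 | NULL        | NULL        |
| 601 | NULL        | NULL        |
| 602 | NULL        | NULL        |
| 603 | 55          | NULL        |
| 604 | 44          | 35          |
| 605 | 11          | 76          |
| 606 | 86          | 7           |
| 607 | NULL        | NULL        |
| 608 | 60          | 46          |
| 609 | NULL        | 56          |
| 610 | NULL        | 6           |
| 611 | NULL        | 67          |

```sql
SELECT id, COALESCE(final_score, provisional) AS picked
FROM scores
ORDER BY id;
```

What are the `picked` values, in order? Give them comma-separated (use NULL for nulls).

id=600: final_score=NULL, provisional=NULL (all NULL) → NULL
id=601: final_score=NULL, provisional=NULL (all NULL) → NULL
id=602: final_score=NULL, provisional=NULL (all NULL) → NULL
id=603: final_score=55 → 55
id=604: final_score=44 → 44
id=605: final_score=11 → 11
id=606: final_score=86 → 86
id=607: final_score=NULL, provisional=NULL (all NULL) → NULL
id=608: final_score=60 → 60
id=609: final_score=NULL, provisional=56 → 56
id=610: final_score=NULL, provisional=6 → 6
id=611: final_score=NULL, provisional=67 → 67

NULL, NULL, NULL, 55, 44, 11, 86, NULL, 60, 56, 6, 67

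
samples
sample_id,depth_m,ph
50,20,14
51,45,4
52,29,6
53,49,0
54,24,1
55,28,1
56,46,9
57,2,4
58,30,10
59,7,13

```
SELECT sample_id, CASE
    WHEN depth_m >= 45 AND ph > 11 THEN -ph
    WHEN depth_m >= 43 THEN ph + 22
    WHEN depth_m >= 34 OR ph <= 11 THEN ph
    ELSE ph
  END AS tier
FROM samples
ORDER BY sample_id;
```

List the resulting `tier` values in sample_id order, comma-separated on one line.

14, 26, 6, 22, 1, 1, 31, 4, 10, 13

sample_id=50: ELSE → 14
sample_id=51: depth_m >= 43 → 26
sample_id=52: depth_m >= 34 OR ph <= 11 → 6
sample_id=53: depth_m >= 43 → 22
sample_id=54: depth_m >= 34 OR ph <= 11 → 1
sample_id=55: depth_m >= 34 OR ph <= 11 → 1
sample_id=56: depth_m >= 43 → 31
sample_id=57: depth_m >= 34 OR ph <= 11 → 4
sample_id=58: depth_m >= 34 OR ph <= 11 → 10
sample_id=59: ELSE → 13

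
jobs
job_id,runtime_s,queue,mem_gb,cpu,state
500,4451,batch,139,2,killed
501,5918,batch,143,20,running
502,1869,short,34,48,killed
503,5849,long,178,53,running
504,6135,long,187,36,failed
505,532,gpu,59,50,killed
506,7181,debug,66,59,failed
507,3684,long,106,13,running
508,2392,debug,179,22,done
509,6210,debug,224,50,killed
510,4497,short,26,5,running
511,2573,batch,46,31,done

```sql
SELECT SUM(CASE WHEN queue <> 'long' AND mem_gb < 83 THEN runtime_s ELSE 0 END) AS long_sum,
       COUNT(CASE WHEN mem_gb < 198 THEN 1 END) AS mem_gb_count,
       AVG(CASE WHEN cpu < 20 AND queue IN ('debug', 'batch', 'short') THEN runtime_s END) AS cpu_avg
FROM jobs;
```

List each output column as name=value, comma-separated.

long_sum=16652, mem_gb_count=11, cpu_avg=4474

[long_sum: queue <> 'long' AND mem_gb < 83]
job_id=500: ✗
job_id=501: ✗
job_id=502: ✓ → 1869
job_id=503: ✗
job_id=504: ✗
job_id=505: ✓ → 532
job_id=506: ✓ → 7181
job_id=507: ✗
job_id=508: ✗
job_id=509: ✗
job_id=510: ✓ → 4497
job_id=511: ✓ → 2573
long_sum = 1869 + 532 + 7181 + 4497 + 2573 = 16652
—
[mem_gb_count: mem_gb < 198]
job_id=500: ✓ → 1
job_id=501: ✓ → 1
job_id=502: ✓ → 1
job_id=503: ✓ → 1
job_id=504: ✓ → 1
job_id=505: ✓ → 1
job_id=506: ✓ → 1
job_id=507: ✓ → 1
job_id=508: ✓ → 1
job_id=509: ✗
job_id=510: ✓ → 1
job_id=511: ✓ → 1
mem_gb_count = COUNT(1, 1, 1, 1, 1, 1, 1, 1, 1, 1, 1) = 11
—
[cpu_avg: cpu < 20 AND queue IN ('debug', 'batch', 'short')]
job_id=500: ✓ → 4451
job_id=501: ✗
job_id=502: ✗
job_id=503: ✗
job_id=504: ✗
job_id=505: ✗
job_id=506: ✗
job_id=507: ✗
job_id=508: ✗
job_id=509: ✗
job_id=510: ✓ → 4497
job_id=511: ✗
cpu_avg = (4451 + 4497) / 2 = 4474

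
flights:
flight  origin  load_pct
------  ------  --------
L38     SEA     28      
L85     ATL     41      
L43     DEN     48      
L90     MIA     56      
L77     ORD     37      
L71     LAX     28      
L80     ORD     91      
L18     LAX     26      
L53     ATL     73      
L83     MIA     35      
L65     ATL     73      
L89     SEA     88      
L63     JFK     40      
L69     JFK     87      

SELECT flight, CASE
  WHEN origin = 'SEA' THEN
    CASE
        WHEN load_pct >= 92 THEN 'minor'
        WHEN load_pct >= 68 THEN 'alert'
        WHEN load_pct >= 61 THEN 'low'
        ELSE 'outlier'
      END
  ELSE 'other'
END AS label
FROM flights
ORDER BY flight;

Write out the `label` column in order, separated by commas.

flight=L18: origin='LAX' → outer ELSE → other
flight=L38: origin='SEA' → inner[ELSE] → outlier
flight=L43: origin='DEN' → outer ELSE → other
flight=L53: origin='ATL' → outer ELSE → other
flight=L63: origin='JFK' → outer ELSE → other
flight=L65: origin='ATL' → outer ELSE → other
flight=L69: origin='JFK' → outer ELSE → other
flight=L71: origin='LAX' → outer ELSE → other
flight=L77: origin='ORD' → outer ELSE → other
flight=L80: origin='ORD' → outer ELSE → other
flight=L83: origin='MIA' → outer ELSE → other
flight=L85: origin='ATL' → outer ELSE → other
flight=L89: origin='SEA' → inner[load_pct >= 68] → alert
flight=L90: origin='MIA' → outer ELSE → other

other, outlier, other, other, other, other, other, other, other, other, other, other, alert, other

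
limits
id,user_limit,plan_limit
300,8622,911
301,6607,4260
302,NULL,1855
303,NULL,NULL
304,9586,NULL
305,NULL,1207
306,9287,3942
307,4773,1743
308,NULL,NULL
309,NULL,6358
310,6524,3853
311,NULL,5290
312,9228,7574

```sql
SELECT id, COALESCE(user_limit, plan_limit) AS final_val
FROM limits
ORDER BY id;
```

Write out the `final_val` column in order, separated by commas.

8622, 6607, 1855, NULL, 9586, 1207, 9287, 4773, NULL, 6358, 6524, 5290, 9228

id=300: user_limit=8622 → 8622
id=301: user_limit=6607 → 6607
id=302: user_limit=NULL, plan_limit=1855 → 1855
id=303: user_limit=NULL, plan_limit=NULL (all NULL) → NULL
id=304: user_limit=9586 → 9586
id=305: user_limit=NULL, plan_limit=1207 → 1207
id=306: user_limit=9287 → 9287
id=307: user_limit=4773 → 4773
id=308: user_limit=NULL, plan_limit=NULL (all NULL) → NULL
id=309: user_limit=NULL, plan_limit=6358 → 6358
id=310: user_limit=6524 → 6524
id=311: user_limit=NULL, plan_limit=5290 → 5290
id=312: user_limit=9228 → 9228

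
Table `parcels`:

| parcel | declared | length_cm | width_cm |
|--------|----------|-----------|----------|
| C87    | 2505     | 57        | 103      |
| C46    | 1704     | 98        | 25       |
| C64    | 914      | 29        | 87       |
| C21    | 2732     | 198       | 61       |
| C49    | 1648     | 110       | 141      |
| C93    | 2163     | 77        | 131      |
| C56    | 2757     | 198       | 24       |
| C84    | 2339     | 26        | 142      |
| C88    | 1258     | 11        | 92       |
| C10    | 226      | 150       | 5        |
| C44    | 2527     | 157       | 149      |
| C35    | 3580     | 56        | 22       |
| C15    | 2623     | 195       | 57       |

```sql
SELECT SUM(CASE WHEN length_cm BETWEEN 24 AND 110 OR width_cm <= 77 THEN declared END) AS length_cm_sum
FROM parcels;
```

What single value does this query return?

parcel=C87: ✓ → 2505
parcel=C46: ✓ → 1704
parcel=C64: ✓ → 914
parcel=C21: ✓ → 2732
parcel=C49: ✓ → 1648
parcel=C93: ✓ → 2163
parcel=C56: ✓ → 2757
parcel=C84: ✓ → 2339
parcel=C88: ✗
parcel=C10: ✓ → 226
parcel=C44: ✗
parcel=C35: ✓ → 3580
parcel=C15: ✓ → 2623
length_cm_sum = 2505 + 1704 + 914 + 2732 + 1648 + 2163 + 2757 + 2339 + 226 + 3580 + 2623 = 23191

23191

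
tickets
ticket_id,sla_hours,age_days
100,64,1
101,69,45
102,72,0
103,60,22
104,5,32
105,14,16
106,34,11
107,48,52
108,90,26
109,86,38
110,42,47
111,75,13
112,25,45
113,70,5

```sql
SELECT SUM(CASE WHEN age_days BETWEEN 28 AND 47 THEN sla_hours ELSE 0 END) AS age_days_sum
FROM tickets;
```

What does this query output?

227

ticket_id=100: ✗
ticket_id=101: ✓ → 69
ticket_id=102: ✗
ticket_id=103: ✗
ticket_id=104: ✓ → 5
ticket_id=105: ✗
ticket_id=106: ✗
ticket_id=107: ✗
ticket_id=108: ✗
ticket_id=109: ✓ → 86
ticket_id=110: ✓ → 42
ticket_id=111: ✗
ticket_id=112: ✓ → 25
ticket_id=113: ✗
age_days_sum = 69 + 5 + 86 + 42 + 25 = 227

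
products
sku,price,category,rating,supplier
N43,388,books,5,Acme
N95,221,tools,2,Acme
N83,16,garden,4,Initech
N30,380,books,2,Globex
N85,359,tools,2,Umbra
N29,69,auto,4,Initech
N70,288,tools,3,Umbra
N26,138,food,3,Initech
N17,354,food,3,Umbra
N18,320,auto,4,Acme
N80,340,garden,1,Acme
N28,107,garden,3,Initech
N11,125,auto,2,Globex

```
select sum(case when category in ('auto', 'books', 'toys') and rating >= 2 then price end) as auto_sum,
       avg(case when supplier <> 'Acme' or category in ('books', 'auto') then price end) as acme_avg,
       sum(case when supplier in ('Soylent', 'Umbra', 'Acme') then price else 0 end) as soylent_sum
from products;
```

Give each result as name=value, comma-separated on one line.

auto_sum=1282, acme_avg=231.2727272727, soylent_sum=2270

[auto_sum: category in ('auto', 'books', 'toys') and rating >= 2]
sku=N43: ✓ → 388
sku=N95: ✗
sku=N83: ✗
sku=N30: ✓ → 380
sku=N85: ✗
sku=N29: ✓ → 69
sku=N70: ✗
sku=N26: ✗
sku=N17: ✗
sku=N18: ✓ → 320
sku=N80: ✗
sku=N28: ✗
sku=N11: ✓ → 125
auto_sum = 388 + 380 + 69 + 320 + 125 = 1282
—
[acme_avg: supplier <> 'Acme' or category in ('books', 'auto')]
sku=N43: ✓ → 388
sku=N95: ✗
sku=N83: ✓ → 16
sku=N30: ✓ → 380
sku=N85: ✓ → 359
sku=N29: ✓ → 69
sku=N70: ✓ → 288
sku=N26: ✓ → 138
sku=N17: ✓ → 354
sku=N18: ✓ → 320
sku=N80: ✗
sku=N28: ✓ → 107
sku=N11: ✓ → 125
acme_avg = (388 + 16 + 380 + 359 + 69 + 288 + 138 + 354 + 320 + 107 + 125) / 11 = 231.2727272727
—
[soylent_sum: supplier in ('Soylent', 'Umbra', 'Acme')]
sku=N43: ✓ → 388
sku=N95: ✓ → 221
sku=N83: ✗
sku=N30: ✗
sku=N85: ✓ → 359
sku=N29: ✗
sku=N70: ✓ → 288
sku=N26: ✗
sku=N17: ✓ → 354
sku=N18: ✓ → 320
sku=N80: ✓ → 340
sku=N28: ✗
sku=N11: ✗
soylent_sum = 388 + 221 + 359 + 288 + 354 + 320 + 340 = 2270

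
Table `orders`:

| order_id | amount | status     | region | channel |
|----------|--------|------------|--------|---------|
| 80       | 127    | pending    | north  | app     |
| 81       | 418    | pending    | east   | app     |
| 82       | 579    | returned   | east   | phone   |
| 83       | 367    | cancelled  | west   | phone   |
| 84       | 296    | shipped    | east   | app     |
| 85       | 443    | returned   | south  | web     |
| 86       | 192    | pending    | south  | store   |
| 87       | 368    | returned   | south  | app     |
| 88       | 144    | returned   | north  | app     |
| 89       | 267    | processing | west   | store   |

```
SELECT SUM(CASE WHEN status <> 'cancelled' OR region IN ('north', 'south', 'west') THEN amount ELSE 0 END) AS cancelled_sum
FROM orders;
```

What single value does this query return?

order_id=80: ✓ → 127
order_id=81: ✓ → 418
order_id=82: ✓ → 579
order_id=83: ✓ → 367
order_id=84: ✓ → 296
order_id=85: ✓ → 443
order_id=86: ✓ → 192
order_id=87: ✓ → 368
order_id=88: ✓ → 144
order_id=89: ✓ → 267
cancelled_sum = 127 + 418 + 579 + 367 + 296 + 443 + 192 + 368 + 144 + 267 = 3201

3201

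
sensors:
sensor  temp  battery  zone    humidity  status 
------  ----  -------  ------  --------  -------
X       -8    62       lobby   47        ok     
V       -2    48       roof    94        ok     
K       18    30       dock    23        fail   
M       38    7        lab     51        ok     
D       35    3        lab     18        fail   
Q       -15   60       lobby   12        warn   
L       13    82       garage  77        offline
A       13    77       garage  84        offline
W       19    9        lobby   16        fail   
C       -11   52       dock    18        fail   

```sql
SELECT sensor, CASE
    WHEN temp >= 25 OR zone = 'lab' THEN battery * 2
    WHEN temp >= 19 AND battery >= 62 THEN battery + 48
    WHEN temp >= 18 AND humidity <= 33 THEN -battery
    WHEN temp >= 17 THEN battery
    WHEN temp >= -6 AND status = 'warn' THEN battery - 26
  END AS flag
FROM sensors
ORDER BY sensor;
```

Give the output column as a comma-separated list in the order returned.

NULL, NULL, 6, -30, NULL, 14, NULL, NULL, -9, NULL

sensor=A: (no match → NULL) → NULL
sensor=C: (no match → NULL) → NULL
sensor=D: temp >= 25 OR zone = 'lab' → 6
sensor=K: temp >= 18 AND humidity <= 33 → -30
sensor=L: (no match → NULL) → NULL
sensor=M: temp >= 25 OR zone = 'lab' → 14
sensor=Q: (no match → NULL) → NULL
sensor=V: (no match → NULL) → NULL
sensor=W: temp >= 18 AND humidity <= 33 → -9
sensor=X: (no match → NULL) → NULL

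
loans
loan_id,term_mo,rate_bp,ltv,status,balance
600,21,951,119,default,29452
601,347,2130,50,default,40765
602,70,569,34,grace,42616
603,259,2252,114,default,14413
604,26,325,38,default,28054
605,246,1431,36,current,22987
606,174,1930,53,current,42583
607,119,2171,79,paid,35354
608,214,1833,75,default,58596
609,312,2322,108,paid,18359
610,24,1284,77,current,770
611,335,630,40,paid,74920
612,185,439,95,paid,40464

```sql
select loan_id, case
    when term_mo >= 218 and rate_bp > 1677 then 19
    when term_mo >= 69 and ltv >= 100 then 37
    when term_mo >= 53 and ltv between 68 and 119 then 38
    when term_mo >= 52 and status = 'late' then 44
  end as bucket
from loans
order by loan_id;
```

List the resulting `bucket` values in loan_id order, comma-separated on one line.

loan_id=600: (no match → NULL) → NULL
loan_id=601: term_mo >= 218 and rate_bp > 1677 → 19
loan_id=602: (no match → NULL) → NULL
loan_id=603: term_mo >= 218 and rate_bp > 1677 → 19
loan_id=604: (no match → NULL) → NULL
loan_id=605: (no match → NULL) → NULL
loan_id=606: (no match → NULL) → NULL
loan_id=607: term_mo >= 53 and ltv between 68 and 119 → 38
loan_id=608: term_mo >= 53 and ltv between 68 and 119 → 38
loan_id=609: term_mo >= 218 and rate_bp > 1677 → 19
loan_id=610: (no match → NULL) → NULL
loan_id=611: (no match → NULL) → NULL
loan_id=612: term_mo >= 53 and ltv between 68 and 119 → 38

NULL, 19, NULL, 19, NULL, NULL, NULL, 38, 38, 19, NULL, NULL, 38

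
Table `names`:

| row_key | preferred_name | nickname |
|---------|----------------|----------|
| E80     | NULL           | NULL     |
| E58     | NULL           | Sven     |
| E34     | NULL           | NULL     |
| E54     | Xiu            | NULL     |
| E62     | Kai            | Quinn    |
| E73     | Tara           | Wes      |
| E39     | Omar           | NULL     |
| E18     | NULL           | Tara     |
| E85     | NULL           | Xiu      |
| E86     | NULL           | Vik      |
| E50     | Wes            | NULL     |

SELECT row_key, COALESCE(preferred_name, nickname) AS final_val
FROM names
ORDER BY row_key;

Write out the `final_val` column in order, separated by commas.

Tara, NULL, Omar, Wes, Xiu, Sven, Kai, Tara, NULL, Xiu, Vik

row_key=E18: preferred_name=NULL, nickname=Tara → Tara
row_key=E34: preferred_name=NULL, nickname=NULL (all NULL) → NULL
row_key=E39: preferred_name=Omar → Omar
row_key=E50: preferred_name=Wes → Wes
row_key=E54: preferred_name=Xiu → Xiu
row_key=E58: preferred_name=NULL, nickname=Sven → Sven
row_key=E62: preferred_name=Kai → Kai
row_key=E73: preferred_name=Tara → Tara
row_key=E80: preferred_name=NULL, nickname=NULL (all NULL) → NULL
row_key=E85: preferred_name=NULL, nickname=Xiu → Xiu
row_key=E86: preferred_name=NULL, nickname=Vik → Vik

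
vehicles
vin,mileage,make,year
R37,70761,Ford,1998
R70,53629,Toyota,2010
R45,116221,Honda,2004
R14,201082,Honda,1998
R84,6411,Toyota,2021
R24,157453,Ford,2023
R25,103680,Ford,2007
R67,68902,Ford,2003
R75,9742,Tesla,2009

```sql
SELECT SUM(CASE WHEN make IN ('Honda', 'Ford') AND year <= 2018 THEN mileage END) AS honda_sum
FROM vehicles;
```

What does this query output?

560646

vin=R37: ✓ → 70761
vin=R70: ✗
vin=R45: ✓ → 116221
vin=R14: ✓ → 201082
vin=R84: ✗
vin=R24: ✗
vin=R25: ✓ → 103680
vin=R67: ✓ → 68902
vin=R75: ✗
honda_sum = 70761 + 116221 + 201082 + 103680 + 68902 = 560646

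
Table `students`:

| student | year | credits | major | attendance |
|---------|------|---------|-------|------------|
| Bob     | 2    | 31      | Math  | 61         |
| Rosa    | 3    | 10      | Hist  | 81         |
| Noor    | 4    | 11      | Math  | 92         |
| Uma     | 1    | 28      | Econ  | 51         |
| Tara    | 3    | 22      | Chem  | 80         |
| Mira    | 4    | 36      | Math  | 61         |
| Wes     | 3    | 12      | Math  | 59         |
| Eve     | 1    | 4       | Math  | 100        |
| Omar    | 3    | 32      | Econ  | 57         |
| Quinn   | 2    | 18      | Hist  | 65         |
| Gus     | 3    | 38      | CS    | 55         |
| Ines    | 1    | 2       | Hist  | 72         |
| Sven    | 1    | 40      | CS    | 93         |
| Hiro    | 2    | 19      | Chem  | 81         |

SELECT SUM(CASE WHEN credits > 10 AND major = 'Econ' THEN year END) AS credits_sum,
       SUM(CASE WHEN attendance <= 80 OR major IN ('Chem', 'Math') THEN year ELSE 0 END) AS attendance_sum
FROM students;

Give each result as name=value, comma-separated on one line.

credits_sum=4, attendance_sum=29

[credits_sum: credits > 10 AND major = 'Econ']
student=Bob: ✗
student=Rosa: ✗
student=Noor: ✗
student=Uma: ✓ → 1
student=Tara: ✗
student=Mira: ✗
student=Wes: ✗
student=Eve: ✗
student=Omar: ✓ → 3
student=Quinn: ✗
student=Gus: ✗
student=Ines: ✗
student=Sven: ✗
student=Hiro: ✗
credits_sum = 1 + 3 = 4
—
[attendance_sum: attendance <= 80 OR major IN ('Chem', 'Math')]
student=Bob: ✓ → 2
student=Rosa: ✗
student=Noor: ✓ → 4
student=Uma: ✓ → 1
student=Tara: ✓ → 3
student=Mira: ✓ → 4
student=Wes: ✓ → 3
student=Eve: ✓ → 1
student=Omar: ✓ → 3
student=Quinn: ✓ → 2
student=Gus: ✓ → 3
student=Ines: ✓ → 1
student=Sven: ✗
student=Hiro: ✓ → 2
attendance_sum = 2 + 4 + 1 + 3 + 4 + 3 + 1 + 3 + 2 + 3 + 1 + 2 = 29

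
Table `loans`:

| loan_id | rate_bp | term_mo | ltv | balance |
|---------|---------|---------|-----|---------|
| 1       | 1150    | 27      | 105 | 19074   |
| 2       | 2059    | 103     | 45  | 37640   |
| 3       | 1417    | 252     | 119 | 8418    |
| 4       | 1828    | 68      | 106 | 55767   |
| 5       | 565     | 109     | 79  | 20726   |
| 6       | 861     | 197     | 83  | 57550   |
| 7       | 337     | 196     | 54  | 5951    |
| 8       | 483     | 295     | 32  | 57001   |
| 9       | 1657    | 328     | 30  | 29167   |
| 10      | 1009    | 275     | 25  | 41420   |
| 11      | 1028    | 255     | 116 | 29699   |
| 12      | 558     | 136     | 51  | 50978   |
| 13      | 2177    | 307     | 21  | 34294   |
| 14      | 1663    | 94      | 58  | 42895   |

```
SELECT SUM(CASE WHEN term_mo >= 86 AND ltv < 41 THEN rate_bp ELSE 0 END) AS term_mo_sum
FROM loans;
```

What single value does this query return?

loan_id=1: ✗
loan_id=2: ✗
loan_id=3: ✗
loan_id=4: ✗
loan_id=5: ✗
loan_id=6: ✗
loan_id=7: ✗
loan_id=8: ✓ → 483
loan_id=9: ✓ → 1657
loan_id=10: ✓ → 1009
loan_id=11: ✗
loan_id=12: ✗
loan_id=13: ✓ → 2177
loan_id=14: ✗
term_mo_sum = 483 + 1657 + 1009 + 2177 = 5326

5326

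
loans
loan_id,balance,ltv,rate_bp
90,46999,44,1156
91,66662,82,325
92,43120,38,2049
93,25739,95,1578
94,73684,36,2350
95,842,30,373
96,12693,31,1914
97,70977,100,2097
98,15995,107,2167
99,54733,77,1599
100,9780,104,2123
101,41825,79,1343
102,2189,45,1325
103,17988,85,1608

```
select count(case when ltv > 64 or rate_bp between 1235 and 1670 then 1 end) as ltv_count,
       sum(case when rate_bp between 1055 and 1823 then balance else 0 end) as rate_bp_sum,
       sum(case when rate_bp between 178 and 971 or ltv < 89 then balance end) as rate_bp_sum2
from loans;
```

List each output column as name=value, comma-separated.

ltv_count=9, rate_bp_sum=189473, rate_bp_sum2=360735

[ltv_count: ltv > 64 or rate_bp between 1235 and 1670]
loan_id=90: ✗
loan_id=91: ✓ → 1
loan_id=92: ✗
loan_id=93: ✓ → 1
loan_id=94: ✗
loan_id=95: ✗
loan_id=96: ✗
loan_id=97: ✓ → 1
loan_id=98: ✓ → 1
loan_id=99: ✓ → 1
loan_id=100: ✓ → 1
loan_id=101: ✓ → 1
loan_id=102: ✓ → 1
loan_id=103: ✓ → 1
ltv_count = COUNT(1, 1, 1, 1, 1, 1, 1, 1, 1) = 9
—
[rate_bp_sum: rate_bp between 1055 and 1823]
loan_id=90: ✓ → 46999
loan_id=91: ✗
loan_id=92: ✗
loan_id=93: ✓ → 25739
loan_id=94: ✗
loan_id=95: ✗
loan_id=96: ✗
loan_id=97: ✗
loan_id=98: ✗
loan_id=99: ✓ → 54733
loan_id=100: ✗
loan_id=101: ✓ → 41825
loan_id=102: ✓ → 2189
loan_id=103: ✓ → 17988
rate_bp_sum = 46999 + 25739 + 54733 + 41825 + 2189 + 17988 = 189473
—
[rate_bp_sum2: rate_bp between 178 and 971 or ltv < 89]
loan_id=90: ✓ → 46999
loan_id=91: ✓ → 66662
loan_id=92: ✓ → 43120
loan_id=93: ✗
loan_id=94: ✓ → 73684
loan_id=95: ✓ → 842
loan_id=96: ✓ → 12693
loan_id=97: ✗
loan_id=98: ✗
loan_id=99: ✓ → 54733
loan_id=100: ✗
loan_id=101: ✓ → 41825
loan_id=102: ✓ → 2189
loan_id=103: ✓ → 17988
rate_bp_sum2 = 46999 + 66662 + 43120 + 73684 + 842 + 12693 + 54733 + 41825 + 2189 + 17988 = 360735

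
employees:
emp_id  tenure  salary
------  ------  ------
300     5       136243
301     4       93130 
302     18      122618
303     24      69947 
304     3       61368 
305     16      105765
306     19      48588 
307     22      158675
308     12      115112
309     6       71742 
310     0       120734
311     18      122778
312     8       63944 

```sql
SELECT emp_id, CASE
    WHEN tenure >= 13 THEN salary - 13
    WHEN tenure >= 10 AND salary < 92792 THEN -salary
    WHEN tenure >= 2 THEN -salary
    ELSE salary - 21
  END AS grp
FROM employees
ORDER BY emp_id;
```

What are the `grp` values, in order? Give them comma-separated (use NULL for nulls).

-136243, -93130, 122605, 69934, -61368, 105752, 48575, 158662, -115112, -71742, 120713, 122765, -63944

emp_id=300: tenure >= 2 → -136243
emp_id=301: tenure >= 2 → -93130
emp_id=302: tenure >= 13 → 122605
emp_id=303: tenure >= 13 → 69934
emp_id=304: tenure >= 2 → -61368
emp_id=305: tenure >= 13 → 105752
emp_id=306: tenure >= 13 → 48575
emp_id=307: tenure >= 13 → 158662
emp_id=308: tenure >= 2 → -115112
emp_id=309: tenure >= 2 → -71742
emp_id=310: ELSE → 120713
emp_id=311: tenure >= 13 → 122765
emp_id=312: tenure >= 2 → -63944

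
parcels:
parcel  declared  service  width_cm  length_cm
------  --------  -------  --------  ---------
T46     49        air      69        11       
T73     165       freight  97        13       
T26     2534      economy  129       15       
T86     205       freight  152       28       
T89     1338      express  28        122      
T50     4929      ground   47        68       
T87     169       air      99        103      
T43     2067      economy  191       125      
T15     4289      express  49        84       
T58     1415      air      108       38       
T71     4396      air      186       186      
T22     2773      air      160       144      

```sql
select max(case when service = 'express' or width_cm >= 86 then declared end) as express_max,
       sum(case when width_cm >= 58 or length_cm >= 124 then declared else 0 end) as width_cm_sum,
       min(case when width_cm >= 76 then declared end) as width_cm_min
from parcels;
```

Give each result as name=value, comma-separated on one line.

express_max=4396, width_cm_sum=13773, width_cm_min=165

[express_max: service = 'express' or width_cm >= 86]
parcel=T46: ✗
parcel=T73: ✓ → 165
parcel=T26: ✓ → 2534
parcel=T86: ✓ → 205
parcel=T89: ✓ → 1338
parcel=T50: ✗
parcel=T87: ✓ → 169
parcel=T43: ✓ → 2067
parcel=T15: ✓ → 4289
parcel=T58: ✓ → 1415
parcel=T71: ✓ → 4396
parcel=T22: ✓ → 2773
express_max = MAX(165, 2534, 205, 1338, 169, 2067, 4289, 1415, 4396, 2773) = 4396
—
[width_cm_sum: width_cm >= 58 or length_cm >= 124]
parcel=T46: ✓ → 49
parcel=T73: ✓ → 165
parcel=T26: ✓ → 2534
parcel=T86: ✓ → 205
parcel=T89: ✗
parcel=T50: ✗
parcel=T87: ✓ → 169
parcel=T43: ✓ → 2067
parcel=T15: ✗
parcel=T58: ✓ → 1415
parcel=T71: ✓ → 4396
parcel=T22: ✓ → 2773
width_cm_sum = 49 + 165 + 2534 + 205 + 169 + 2067 + 1415 + 4396 + 2773 = 13773
—
[width_cm_min: width_cm >= 76]
parcel=T46: ✗
parcel=T73: ✓ → 165
parcel=T26: ✓ → 2534
parcel=T86: ✓ → 205
parcel=T89: ✗
parcel=T50: ✗
parcel=T87: ✓ → 169
parcel=T43: ✓ → 2067
parcel=T15: ✗
parcel=T58: ✓ → 1415
parcel=T71: ✓ → 4396
parcel=T22: ✓ → 2773
width_cm_min = MIN(165, 2534, 205, 169, 2067, 1415, 4396, 2773) = 165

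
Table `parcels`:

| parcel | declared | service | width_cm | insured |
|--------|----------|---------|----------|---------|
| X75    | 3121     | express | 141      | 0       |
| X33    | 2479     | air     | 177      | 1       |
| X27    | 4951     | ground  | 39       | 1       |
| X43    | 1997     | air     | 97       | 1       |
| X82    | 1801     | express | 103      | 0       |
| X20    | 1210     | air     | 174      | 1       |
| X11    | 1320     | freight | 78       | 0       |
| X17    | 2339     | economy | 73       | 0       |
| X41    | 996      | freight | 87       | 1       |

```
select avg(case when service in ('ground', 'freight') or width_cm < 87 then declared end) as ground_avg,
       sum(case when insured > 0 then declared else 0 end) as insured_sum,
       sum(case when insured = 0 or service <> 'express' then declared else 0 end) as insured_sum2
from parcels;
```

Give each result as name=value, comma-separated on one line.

[ground_avg: service in ('ground', 'freight') or width_cm < 87]
parcel=X75: ✗
parcel=X33: ✗
parcel=X27: ✓ → 4951
parcel=X43: ✗
parcel=X82: ✗
parcel=X20: ✗
parcel=X11: ✓ → 1320
parcel=X17: ✓ → 2339
parcel=X41: ✓ → 996
ground_avg = (4951 + 1320 + 2339 + 996) / 4 = 2401.5
—
[insured_sum: insured > 0]
parcel=X75: ✗
parcel=X33: ✓ → 2479
parcel=X27: ✓ → 4951
parcel=X43: ✓ → 1997
parcel=X82: ✗
parcel=X20: ✓ → 1210
parcel=X11: ✗
parcel=X17: ✗
parcel=X41: ✓ → 996
insured_sum = 2479 + 4951 + 1997 + 1210 + 996 = 11633
—
[insured_sum2: insured = 0 or service <> 'express']
parcel=X75: ✓ → 3121
parcel=X33: ✓ → 2479
parcel=X27: ✓ → 4951
parcel=X43: ✓ → 1997
parcel=X82: ✓ → 1801
parcel=X20: ✓ → 1210
parcel=X11: ✓ → 1320
parcel=X17: ✓ → 2339
parcel=X41: ✓ → 996
insured_sum2 = 3121 + 2479 + 4951 + 1997 + 1801 + 1210 + 1320 + 2339 + 996 = 20214

ground_avg=2401.5, insured_sum=11633, insured_sum2=20214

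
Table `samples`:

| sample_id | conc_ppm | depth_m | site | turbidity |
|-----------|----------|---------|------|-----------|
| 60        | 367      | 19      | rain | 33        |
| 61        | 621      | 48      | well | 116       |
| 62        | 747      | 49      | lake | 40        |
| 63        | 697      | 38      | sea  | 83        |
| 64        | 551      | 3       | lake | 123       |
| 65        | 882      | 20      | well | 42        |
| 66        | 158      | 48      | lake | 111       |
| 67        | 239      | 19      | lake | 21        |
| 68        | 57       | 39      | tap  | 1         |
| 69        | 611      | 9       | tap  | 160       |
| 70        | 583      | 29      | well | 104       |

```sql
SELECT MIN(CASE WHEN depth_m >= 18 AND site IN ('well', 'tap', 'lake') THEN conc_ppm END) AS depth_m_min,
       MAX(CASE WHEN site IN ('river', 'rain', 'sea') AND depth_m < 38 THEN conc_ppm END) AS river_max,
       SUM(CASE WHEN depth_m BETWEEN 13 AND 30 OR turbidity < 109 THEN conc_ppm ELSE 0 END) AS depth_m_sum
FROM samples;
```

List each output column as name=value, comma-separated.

[depth_m_min: depth_m >= 18 AND site IN ('well', 'tap', 'lake')]
sample_id=60: ✗
sample_id=61: ✓ → 621
sample_id=62: ✓ → 747
sample_id=63: ✗
sample_id=64: ✗
sample_id=65: ✓ → 882
sample_id=66: ✓ → 158
sample_id=67: ✓ → 239
sample_id=68: ✓ → 57
sample_id=69: ✗
sample_id=70: ✓ → 583
depth_m_min = MIN(621, 747, 882, 158, 239, 57, 583) = 57
—
[river_max: site IN ('river', 'rain', 'sea') AND depth_m < 38]
sample_id=60: ✓ → 367
sample_id=61: ✗
sample_id=62: ✗
sample_id=63: ✗
sample_id=64: ✗
sample_id=65: ✗
sample_id=66: ✗
sample_id=67: ✗
sample_id=68: ✗
sample_id=69: ✗
sample_id=70: ✗
river_max = MAX(367) = 367
—
[depth_m_sum: depth_m BETWEEN 13 AND 30 OR turbidity < 109]
sample_id=60: ✓ → 367
sample_id=61: ✗
sample_id=62: ✓ → 747
sample_id=63: ✓ → 697
sample_id=64: ✗
sample_id=65: ✓ → 882
sample_id=66: ✗
sample_id=67: ✓ → 239
sample_id=68: ✓ → 57
sample_id=69: ✗
sample_id=70: ✓ → 583
depth_m_sum = 367 + 747 + 697 + 882 + 239 + 57 + 583 = 3572

depth_m_min=57, river_max=367, depth_m_sum=3572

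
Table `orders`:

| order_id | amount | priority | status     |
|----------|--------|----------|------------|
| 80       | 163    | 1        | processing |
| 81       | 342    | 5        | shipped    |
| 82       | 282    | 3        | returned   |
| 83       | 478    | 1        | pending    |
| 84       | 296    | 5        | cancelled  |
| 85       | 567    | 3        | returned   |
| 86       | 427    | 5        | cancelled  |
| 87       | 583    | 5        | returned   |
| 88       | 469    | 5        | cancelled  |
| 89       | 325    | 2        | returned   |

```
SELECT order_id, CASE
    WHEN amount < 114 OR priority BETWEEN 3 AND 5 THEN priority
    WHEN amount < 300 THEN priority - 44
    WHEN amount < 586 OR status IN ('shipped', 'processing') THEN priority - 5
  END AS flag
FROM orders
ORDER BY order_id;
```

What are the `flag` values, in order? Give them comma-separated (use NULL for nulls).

order_id=80: amount < 300 → -43
order_id=81: amount < 114 OR priority BETWEEN 3 AND 5 → 5
order_id=82: amount < 114 OR priority BETWEEN 3 AND 5 → 3
order_id=83: amount < 586 OR status IN ('shipped', 'processing') → -4
order_id=84: amount < 114 OR priority BETWEEN 3 AND 5 → 5
order_id=85: amount < 114 OR priority BETWEEN 3 AND 5 → 3
order_id=86: amount < 114 OR priority BETWEEN 3 AND 5 → 5
order_id=87: amount < 114 OR priority BETWEEN 3 AND 5 → 5
order_id=88: amount < 114 OR priority BETWEEN 3 AND 5 → 5
order_id=89: amount < 586 OR status IN ('shipped', 'processing') → -3

-43, 5, 3, -4, 5, 3, 5, 5, 5, -3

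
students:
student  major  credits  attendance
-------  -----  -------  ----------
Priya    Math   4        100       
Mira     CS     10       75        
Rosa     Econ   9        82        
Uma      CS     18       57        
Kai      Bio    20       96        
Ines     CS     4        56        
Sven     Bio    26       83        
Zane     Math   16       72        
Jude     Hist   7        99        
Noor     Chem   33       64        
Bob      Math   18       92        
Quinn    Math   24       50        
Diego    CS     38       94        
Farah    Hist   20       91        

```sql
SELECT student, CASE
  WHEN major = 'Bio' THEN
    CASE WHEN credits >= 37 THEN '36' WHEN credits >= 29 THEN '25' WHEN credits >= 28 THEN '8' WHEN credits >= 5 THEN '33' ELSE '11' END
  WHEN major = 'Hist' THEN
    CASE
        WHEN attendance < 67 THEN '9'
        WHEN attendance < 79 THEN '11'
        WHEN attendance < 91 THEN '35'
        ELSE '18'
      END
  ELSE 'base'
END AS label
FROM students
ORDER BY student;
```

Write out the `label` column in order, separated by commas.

base, base, 18, base, 18, 33, base, base, base, base, base, 33, base, base

student=Bob: major='Math' → outer ELSE → base
student=Diego: major='CS' → outer ELSE → base
student=Farah: major='Hist' → inner[ELSE] → 18
student=Ines: major='CS' → outer ELSE → base
student=Jude: major='Hist' → inner[ELSE] → 18
student=Kai: major='Bio' → inner[credits >= 5] → 33
student=Mira: major='CS' → outer ELSE → base
student=Noor: major='Chem' → outer ELSE → base
student=Priya: major='Math' → outer ELSE → base
student=Quinn: major='Math' → outer ELSE → base
student=Rosa: major='Econ' → outer ELSE → base
student=Sven: major='Bio' → inner[credits >= 5] → 33
student=Uma: major='CS' → outer ELSE → base
student=Zane: major='Math' → outer ELSE → base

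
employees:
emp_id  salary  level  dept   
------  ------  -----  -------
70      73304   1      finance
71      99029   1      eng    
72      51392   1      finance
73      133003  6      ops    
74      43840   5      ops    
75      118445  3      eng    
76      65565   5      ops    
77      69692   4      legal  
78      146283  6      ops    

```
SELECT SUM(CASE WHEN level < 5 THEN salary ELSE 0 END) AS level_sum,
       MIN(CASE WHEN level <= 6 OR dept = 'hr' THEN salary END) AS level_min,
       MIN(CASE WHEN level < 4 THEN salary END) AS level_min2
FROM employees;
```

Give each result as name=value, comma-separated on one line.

level_sum=411862, level_min=43840, level_min2=51392

[level_sum: level < 5]
emp_id=70: ✓ → 73304
emp_id=71: ✓ → 99029
emp_id=72: ✓ → 51392
emp_id=73: ✗
emp_id=74: ✗
emp_id=75: ✓ → 118445
emp_id=76: ✗
emp_id=77: ✓ → 69692
emp_id=78: ✗
level_sum = 73304 + 99029 + 51392 + 118445 + 69692 = 411862
—
[level_min: level <= 6 OR dept = 'hr']
emp_id=70: ✓ → 73304
emp_id=71: ✓ → 99029
emp_id=72: ✓ → 51392
emp_id=73: ✓ → 133003
emp_id=74: ✓ → 43840
emp_id=75: ✓ → 118445
emp_id=76: ✓ → 65565
emp_id=77: ✓ → 69692
emp_id=78: ✓ → 146283
level_min = MIN(73304, 99029, 51392, 133003, 43840, 118445, 65565, 69692, 146283) = 43840
—
[level_min2: level < 4]
emp_id=70: ✓ → 73304
emp_id=71: ✓ → 99029
emp_id=72: ✓ → 51392
emp_id=73: ✗
emp_id=74: ✗
emp_id=75: ✓ → 118445
emp_id=76: ✗
emp_id=77: ✗
emp_id=78: ✗
level_min2 = MIN(73304, 99029, 51392, 118445) = 51392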